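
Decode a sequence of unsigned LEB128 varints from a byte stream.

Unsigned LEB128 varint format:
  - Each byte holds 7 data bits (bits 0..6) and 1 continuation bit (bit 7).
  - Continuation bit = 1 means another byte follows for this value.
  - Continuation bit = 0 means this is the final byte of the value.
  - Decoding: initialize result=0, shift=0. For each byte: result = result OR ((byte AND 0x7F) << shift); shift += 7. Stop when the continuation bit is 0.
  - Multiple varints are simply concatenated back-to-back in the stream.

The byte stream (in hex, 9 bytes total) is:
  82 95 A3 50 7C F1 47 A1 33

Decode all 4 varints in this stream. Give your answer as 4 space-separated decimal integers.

Answer: 168348290 124 9201 6561

Derivation:
  byte[0]=0x82 cont=1 payload=0x02=2: acc |= 2<<0 -> acc=2 shift=7
  byte[1]=0x95 cont=1 payload=0x15=21: acc |= 21<<7 -> acc=2690 shift=14
  byte[2]=0xA3 cont=1 payload=0x23=35: acc |= 35<<14 -> acc=576130 shift=21
  byte[3]=0x50 cont=0 payload=0x50=80: acc |= 80<<21 -> acc=168348290 shift=28 [end]
Varint 1: bytes[0:4] = 82 95 A3 50 -> value 168348290 (4 byte(s))
  byte[4]=0x7C cont=0 payload=0x7C=124: acc |= 124<<0 -> acc=124 shift=7 [end]
Varint 2: bytes[4:5] = 7C -> value 124 (1 byte(s))
  byte[5]=0xF1 cont=1 payload=0x71=113: acc |= 113<<0 -> acc=113 shift=7
  byte[6]=0x47 cont=0 payload=0x47=71: acc |= 71<<7 -> acc=9201 shift=14 [end]
Varint 3: bytes[5:7] = F1 47 -> value 9201 (2 byte(s))
  byte[7]=0xA1 cont=1 payload=0x21=33: acc |= 33<<0 -> acc=33 shift=7
  byte[8]=0x33 cont=0 payload=0x33=51: acc |= 51<<7 -> acc=6561 shift=14 [end]
Varint 4: bytes[7:9] = A1 33 -> value 6561 (2 byte(s))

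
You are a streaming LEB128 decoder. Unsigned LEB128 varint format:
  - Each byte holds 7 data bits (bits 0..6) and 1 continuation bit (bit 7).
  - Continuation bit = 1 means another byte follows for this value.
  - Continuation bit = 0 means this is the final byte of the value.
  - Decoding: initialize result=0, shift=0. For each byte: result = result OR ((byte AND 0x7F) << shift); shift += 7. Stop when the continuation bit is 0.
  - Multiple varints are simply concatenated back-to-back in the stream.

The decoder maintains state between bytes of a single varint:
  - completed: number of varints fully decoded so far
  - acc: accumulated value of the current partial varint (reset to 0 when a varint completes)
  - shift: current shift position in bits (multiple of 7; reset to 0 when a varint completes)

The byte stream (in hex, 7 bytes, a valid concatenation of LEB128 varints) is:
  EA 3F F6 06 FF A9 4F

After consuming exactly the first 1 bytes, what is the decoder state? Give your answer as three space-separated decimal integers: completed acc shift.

byte[0]=0xEA cont=1 payload=0x6A: acc |= 106<<0 -> completed=0 acc=106 shift=7

Answer: 0 106 7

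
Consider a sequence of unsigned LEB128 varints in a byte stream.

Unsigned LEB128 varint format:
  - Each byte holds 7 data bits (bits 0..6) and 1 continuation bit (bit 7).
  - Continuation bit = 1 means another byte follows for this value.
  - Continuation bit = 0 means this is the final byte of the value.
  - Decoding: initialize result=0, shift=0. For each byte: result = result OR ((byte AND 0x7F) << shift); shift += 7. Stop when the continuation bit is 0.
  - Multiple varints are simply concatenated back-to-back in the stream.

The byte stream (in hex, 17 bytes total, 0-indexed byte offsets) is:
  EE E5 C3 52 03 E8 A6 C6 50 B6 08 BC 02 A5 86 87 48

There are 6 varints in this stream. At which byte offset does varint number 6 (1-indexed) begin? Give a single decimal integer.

  byte[0]=0xEE cont=1 payload=0x6E=110: acc |= 110<<0 -> acc=110 shift=7
  byte[1]=0xE5 cont=1 payload=0x65=101: acc |= 101<<7 -> acc=13038 shift=14
  byte[2]=0xC3 cont=1 payload=0x43=67: acc |= 67<<14 -> acc=1110766 shift=21
  byte[3]=0x52 cont=0 payload=0x52=82: acc |= 82<<21 -> acc=173077230 shift=28 [end]
Varint 1: bytes[0:4] = EE E5 C3 52 -> value 173077230 (4 byte(s))
  byte[4]=0x03 cont=0 payload=0x03=3: acc |= 3<<0 -> acc=3 shift=7 [end]
Varint 2: bytes[4:5] = 03 -> value 3 (1 byte(s))
  byte[5]=0xE8 cont=1 payload=0x68=104: acc |= 104<<0 -> acc=104 shift=7
  byte[6]=0xA6 cont=1 payload=0x26=38: acc |= 38<<7 -> acc=4968 shift=14
  byte[7]=0xC6 cont=1 payload=0x46=70: acc |= 70<<14 -> acc=1151848 shift=21
  byte[8]=0x50 cont=0 payload=0x50=80: acc |= 80<<21 -> acc=168924008 shift=28 [end]
Varint 3: bytes[5:9] = E8 A6 C6 50 -> value 168924008 (4 byte(s))
  byte[9]=0xB6 cont=1 payload=0x36=54: acc |= 54<<0 -> acc=54 shift=7
  byte[10]=0x08 cont=0 payload=0x08=8: acc |= 8<<7 -> acc=1078 shift=14 [end]
Varint 4: bytes[9:11] = B6 08 -> value 1078 (2 byte(s))
  byte[11]=0xBC cont=1 payload=0x3C=60: acc |= 60<<0 -> acc=60 shift=7
  byte[12]=0x02 cont=0 payload=0x02=2: acc |= 2<<7 -> acc=316 shift=14 [end]
Varint 5: bytes[11:13] = BC 02 -> value 316 (2 byte(s))
  byte[13]=0xA5 cont=1 payload=0x25=37: acc |= 37<<0 -> acc=37 shift=7
  byte[14]=0x86 cont=1 payload=0x06=6: acc |= 6<<7 -> acc=805 shift=14
  byte[15]=0x87 cont=1 payload=0x07=7: acc |= 7<<14 -> acc=115493 shift=21
  byte[16]=0x48 cont=0 payload=0x48=72: acc |= 72<<21 -> acc=151110437 shift=28 [end]
Varint 6: bytes[13:17] = A5 86 87 48 -> value 151110437 (4 byte(s))

Answer: 13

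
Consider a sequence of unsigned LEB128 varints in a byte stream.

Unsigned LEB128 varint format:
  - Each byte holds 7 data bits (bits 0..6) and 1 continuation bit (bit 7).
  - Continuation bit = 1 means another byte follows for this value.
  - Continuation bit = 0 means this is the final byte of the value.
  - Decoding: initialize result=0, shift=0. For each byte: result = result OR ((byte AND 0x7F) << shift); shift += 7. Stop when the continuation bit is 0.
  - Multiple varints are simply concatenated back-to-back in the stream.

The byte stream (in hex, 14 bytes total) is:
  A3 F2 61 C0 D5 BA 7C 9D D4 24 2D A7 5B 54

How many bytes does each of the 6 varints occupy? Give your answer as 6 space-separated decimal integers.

Answer: 3 4 3 1 2 1

Derivation:
  byte[0]=0xA3 cont=1 payload=0x23=35: acc |= 35<<0 -> acc=35 shift=7
  byte[1]=0xF2 cont=1 payload=0x72=114: acc |= 114<<7 -> acc=14627 shift=14
  byte[2]=0x61 cont=0 payload=0x61=97: acc |= 97<<14 -> acc=1603875 shift=21 [end]
Varint 1: bytes[0:3] = A3 F2 61 -> value 1603875 (3 byte(s))
  byte[3]=0xC0 cont=1 payload=0x40=64: acc |= 64<<0 -> acc=64 shift=7
  byte[4]=0xD5 cont=1 payload=0x55=85: acc |= 85<<7 -> acc=10944 shift=14
  byte[5]=0xBA cont=1 payload=0x3A=58: acc |= 58<<14 -> acc=961216 shift=21
  byte[6]=0x7C cont=0 payload=0x7C=124: acc |= 124<<21 -> acc=261008064 shift=28 [end]
Varint 2: bytes[3:7] = C0 D5 BA 7C -> value 261008064 (4 byte(s))
  byte[7]=0x9D cont=1 payload=0x1D=29: acc |= 29<<0 -> acc=29 shift=7
  byte[8]=0xD4 cont=1 payload=0x54=84: acc |= 84<<7 -> acc=10781 shift=14
  byte[9]=0x24 cont=0 payload=0x24=36: acc |= 36<<14 -> acc=600605 shift=21 [end]
Varint 3: bytes[7:10] = 9D D4 24 -> value 600605 (3 byte(s))
  byte[10]=0x2D cont=0 payload=0x2D=45: acc |= 45<<0 -> acc=45 shift=7 [end]
Varint 4: bytes[10:11] = 2D -> value 45 (1 byte(s))
  byte[11]=0xA7 cont=1 payload=0x27=39: acc |= 39<<0 -> acc=39 shift=7
  byte[12]=0x5B cont=0 payload=0x5B=91: acc |= 91<<7 -> acc=11687 shift=14 [end]
Varint 5: bytes[11:13] = A7 5B -> value 11687 (2 byte(s))
  byte[13]=0x54 cont=0 payload=0x54=84: acc |= 84<<0 -> acc=84 shift=7 [end]
Varint 6: bytes[13:14] = 54 -> value 84 (1 byte(s))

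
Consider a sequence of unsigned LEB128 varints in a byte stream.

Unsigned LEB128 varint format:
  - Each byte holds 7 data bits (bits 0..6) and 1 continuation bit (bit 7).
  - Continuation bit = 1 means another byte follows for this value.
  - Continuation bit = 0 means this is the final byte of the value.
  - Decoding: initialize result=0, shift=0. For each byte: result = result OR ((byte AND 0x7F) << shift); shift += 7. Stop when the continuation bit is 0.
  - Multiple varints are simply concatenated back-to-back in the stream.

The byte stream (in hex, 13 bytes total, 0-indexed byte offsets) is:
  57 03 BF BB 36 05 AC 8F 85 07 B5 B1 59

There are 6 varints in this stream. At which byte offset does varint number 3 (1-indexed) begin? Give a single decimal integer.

Answer: 2

Derivation:
  byte[0]=0x57 cont=0 payload=0x57=87: acc |= 87<<0 -> acc=87 shift=7 [end]
Varint 1: bytes[0:1] = 57 -> value 87 (1 byte(s))
  byte[1]=0x03 cont=0 payload=0x03=3: acc |= 3<<0 -> acc=3 shift=7 [end]
Varint 2: bytes[1:2] = 03 -> value 3 (1 byte(s))
  byte[2]=0xBF cont=1 payload=0x3F=63: acc |= 63<<0 -> acc=63 shift=7
  byte[3]=0xBB cont=1 payload=0x3B=59: acc |= 59<<7 -> acc=7615 shift=14
  byte[4]=0x36 cont=0 payload=0x36=54: acc |= 54<<14 -> acc=892351 shift=21 [end]
Varint 3: bytes[2:5] = BF BB 36 -> value 892351 (3 byte(s))
  byte[5]=0x05 cont=0 payload=0x05=5: acc |= 5<<0 -> acc=5 shift=7 [end]
Varint 4: bytes[5:6] = 05 -> value 5 (1 byte(s))
  byte[6]=0xAC cont=1 payload=0x2C=44: acc |= 44<<0 -> acc=44 shift=7
  byte[7]=0x8F cont=1 payload=0x0F=15: acc |= 15<<7 -> acc=1964 shift=14
  byte[8]=0x85 cont=1 payload=0x05=5: acc |= 5<<14 -> acc=83884 shift=21
  byte[9]=0x07 cont=0 payload=0x07=7: acc |= 7<<21 -> acc=14763948 shift=28 [end]
Varint 5: bytes[6:10] = AC 8F 85 07 -> value 14763948 (4 byte(s))
  byte[10]=0xB5 cont=1 payload=0x35=53: acc |= 53<<0 -> acc=53 shift=7
  byte[11]=0xB1 cont=1 payload=0x31=49: acc |= 49<<7 -> acc=6325 shift=14
  byte[12]=0x59 cont=0 payload=0x59=89: acc |= 89<<14 -> acc=1464501 shift=21 [end]
Varint 6: bytes[10:13] = B5 B1 59 -> value 1464501 (3 byte(s))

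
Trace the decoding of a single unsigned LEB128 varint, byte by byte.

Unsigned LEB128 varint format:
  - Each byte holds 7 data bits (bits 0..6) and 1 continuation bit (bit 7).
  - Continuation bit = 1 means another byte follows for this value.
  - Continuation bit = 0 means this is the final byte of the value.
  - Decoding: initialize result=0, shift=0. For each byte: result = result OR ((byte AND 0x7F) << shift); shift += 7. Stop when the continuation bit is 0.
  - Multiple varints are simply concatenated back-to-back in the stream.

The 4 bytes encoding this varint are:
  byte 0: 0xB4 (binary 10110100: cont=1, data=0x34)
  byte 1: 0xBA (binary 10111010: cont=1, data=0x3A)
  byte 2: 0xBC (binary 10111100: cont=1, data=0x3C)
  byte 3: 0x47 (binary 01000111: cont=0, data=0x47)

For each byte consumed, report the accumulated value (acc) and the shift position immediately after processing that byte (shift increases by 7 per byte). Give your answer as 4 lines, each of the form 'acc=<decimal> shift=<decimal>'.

Answer: acc=52 shift=7
acc=7476 shift=14
acc=990516 shift=21
acc=149888308 shift=28

Derivation:
byte 0=0xB4: payload=0x34=52, contrib = 52<<0 = 52; acc -> 52, shift -> 7
byte 1=0xBA: payload=0x3A=58, contrib = 58<<7 = 7424; acc -> 7476, shift -> 14
byte 2=0xBC: payload=0x3C=60, contrib = 60<<14 = 983040; acc -> 990516, shift -> 21
byte 3=0x47: payload=0x47=71, contrib = 71<<21 = 148897792; acc -> 149888308, shift -> 28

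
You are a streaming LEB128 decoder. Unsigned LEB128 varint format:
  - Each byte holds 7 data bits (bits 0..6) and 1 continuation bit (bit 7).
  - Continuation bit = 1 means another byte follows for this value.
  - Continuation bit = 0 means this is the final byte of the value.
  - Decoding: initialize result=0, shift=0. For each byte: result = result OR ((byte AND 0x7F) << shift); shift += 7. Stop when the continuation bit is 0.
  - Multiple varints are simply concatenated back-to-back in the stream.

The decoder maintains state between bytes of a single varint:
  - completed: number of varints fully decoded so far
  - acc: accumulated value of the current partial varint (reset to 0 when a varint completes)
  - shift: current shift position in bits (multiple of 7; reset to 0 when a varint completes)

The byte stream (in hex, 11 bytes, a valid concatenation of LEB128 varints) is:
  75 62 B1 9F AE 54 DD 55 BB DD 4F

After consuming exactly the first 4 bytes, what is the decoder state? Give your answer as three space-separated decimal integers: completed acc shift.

byte[0]=0x75 cont=0 payload=0x75: varint #1 complete (value=117); reset -> completed=1 acc=0 shift=0
byte[1]=0x62 cont=0 payload=0x62: varint #2 complete (value=98); reset -> completed=2 acc=0 shift=0
byte[2]=0xB1 cont=1 payload=0x31: acc |= 49<<0 -> completed=2 acc=49 shift=7
byte[3]=0x9F cont=1 payload=0x1F: acc |= 31<<7 -> completed=2 acc=4017 shift=14

Answer: 2 4017 14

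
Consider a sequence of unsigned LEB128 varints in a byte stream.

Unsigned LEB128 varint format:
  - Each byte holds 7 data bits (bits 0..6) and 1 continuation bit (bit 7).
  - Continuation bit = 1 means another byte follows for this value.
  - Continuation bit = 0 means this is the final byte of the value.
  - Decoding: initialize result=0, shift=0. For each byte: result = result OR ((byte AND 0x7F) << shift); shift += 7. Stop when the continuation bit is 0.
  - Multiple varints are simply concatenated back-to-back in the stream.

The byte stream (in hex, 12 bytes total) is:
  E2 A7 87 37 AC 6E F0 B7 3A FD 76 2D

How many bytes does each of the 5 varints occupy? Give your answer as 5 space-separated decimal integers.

Answer: 4 2 3 2 1

Derivation:
  byte[0]=0xE2 cont=1 payload=0x62=98: acc |= 98<<0 -> acc=98 shift=7
  byte[1]=0xA7 cont=1 payload=0x27=39: acc |= 39<<7 -> acc=5090 shift=14
  byte[2]=0x87 cont=1 payload=0x07=7: acc |= 7<<14 -> acc=119778 shift=21
  byte[3]=0x37 cont=0 payload=0x37=55: acc |= 55<<21 -> acc=115463138 shift=28 [end]
Varint 1: bytes[0:4] = E2 A7 87 37 -> value 115463138 (4 byte(s))
  byte[4]=0xAC cont=1 payload=0x2C=44: acc |= 44<<0 -> acc=44 shift=7
  byte[5]=0x6E cont=0 payload=0x6E=110: acc |= 110<<7 -> acc=14124 shift=14 [end]
Varint 2: bytes[4:6] = AC 6E -> value 14124 (2 byte(s))
  byte[6]=0xF0 cont=1 payload=0x70=112: acc |= 112<<0 -> acc=112 shift=7
  byte[7]=0xB7 cont=1 payload=0x37=55: acc |= 55<<7 -> acc=7152 shift=14
  byte[8]=0x3A cont=0 payload=0x3A=58: acc |= 58<<14 -> acc=957424 shift=21 [end]
Varint 3: bytes[6:9] = F0 B7 3A -> value 957424 (3 byte(s))
  byte[9]=0xFD cont=1 payload=0x7D=125: acc |= 125<<0 -> acc=125 shift=7
  byte[10]=0x76 cont=0 payload=0x76=118: acc |= 118<<7 -> acc=15229 shift=14 [end]
Varint 4: bytes[9:11] = FD 76 -> value 15229 (2 byte(s))
  byte[11]=0x2D cont=0 payload=0x2D=45: acc |= 45<<0 -> acc=45 shift=7 [end]
Varint 5: bytes[11:12] = 2D -> value 45 (1 byte(s))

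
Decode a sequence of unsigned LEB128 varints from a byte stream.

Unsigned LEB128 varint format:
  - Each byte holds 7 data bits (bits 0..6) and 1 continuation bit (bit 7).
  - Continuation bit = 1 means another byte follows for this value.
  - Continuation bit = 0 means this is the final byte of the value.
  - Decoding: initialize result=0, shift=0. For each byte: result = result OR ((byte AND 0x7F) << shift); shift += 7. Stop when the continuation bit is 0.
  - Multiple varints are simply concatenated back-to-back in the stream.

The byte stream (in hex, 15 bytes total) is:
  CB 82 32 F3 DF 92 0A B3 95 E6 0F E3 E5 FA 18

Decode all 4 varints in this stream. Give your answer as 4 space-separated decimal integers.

Answer: 819531 21278707 33131187 52343523

Derivation:
  byte[0]=0xCB cont=1 payload=0x4B=75: acc |= 75<<0 -> acc=75 shift=7
  byte[1]=0x82 cont=1 payload=0x02=2: acc |= 2<<7 -> acc=331 shift=14
  byte[2]=0x32 cont=0 payload=0x32=50: acc |= 50<<14 -> acc=819531 shift=21 [end]
Varint 1: bytes[0:3] = CB 82 32 -> value 819531 (3 byte(s))
  byte[3]=0xF3 cont=1 payload=0x73=115: acc |= 115<<0 -> acc=115 shift=7
  byte[4]=0xDF cont=1 payload=0x5F=95: acc |= 95<<7 -> acc=12275 shift=14
  byte[5]=0x92 cont=1 payload=0x12=18: acc |= 18<<14 -> acc=307187 shift=21
  byte[6]=0x0A cont=0 payload=0x0A=10: acc |= 10<<21 -> acc=21278707 shift=28 [end]
Varint 2: bytes[3:7] = F3 DF 92 0A -> value 21278707 (4 byte(s))
  byte[7]=0xB3 cont=1 payload=0x33=51: acc |= 51<<0 -> acc=51 shift=7
  byte[8]=0x95 cont=1 payload=0x15=21: acc |= 21<<7 -> acc=2739 shift=14
  byte[9]=0xE6 cont=1 payload=0x66=102: acc |= 102<<14 -> acc=1673907 shift=21
  byte[10]=0x0F cont=0 payload=0x0F=15: acc |= 15<<21 -> acc=33131187 shift=28 [end]
Varint 3: bytes[7:11] = B3 95 E6 0F -> value 33131187 (4 byte(s))
  byte[11]=0xE3 cont=1 payload=0x63=99: acc |= 99<<0 -> acc=99 shift=7
  byte[12]=0xE5 cont=1 payload=0x65=101: acc |= 101<<7 -> acc=13027 shift=14
  byte[13]=0xFA cont=1 payload=0x7A=122: acc |= 122<<14 -> acc=2011875 shift=21
  byte[14]=0x18 cont=0 payload=0x18=24: acc |= 24<<21 -> acc=52343523 shift=28 [end]
Varint 4: bytes[11:15] = E3 E5 FA 18 -> value 52343523 (4 byte(s))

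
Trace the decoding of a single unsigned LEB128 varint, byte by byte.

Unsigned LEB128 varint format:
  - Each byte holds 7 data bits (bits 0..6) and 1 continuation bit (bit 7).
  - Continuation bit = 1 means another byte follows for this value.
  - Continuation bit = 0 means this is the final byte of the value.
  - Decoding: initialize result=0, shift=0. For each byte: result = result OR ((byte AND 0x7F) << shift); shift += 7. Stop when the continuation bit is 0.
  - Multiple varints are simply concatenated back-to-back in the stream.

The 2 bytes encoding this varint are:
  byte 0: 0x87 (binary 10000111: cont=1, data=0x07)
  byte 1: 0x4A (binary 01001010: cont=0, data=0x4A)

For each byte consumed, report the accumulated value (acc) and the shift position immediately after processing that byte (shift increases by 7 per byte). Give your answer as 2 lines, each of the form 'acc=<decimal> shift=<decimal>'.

byte 0=0x87: payload=0x07=7, contrib = 7<<0 = 7; acc -> 7, shift -> 7
byte 1=0x4A: payload=0x4A=74, contrib = 74<<7 = 9472; acc -> 9479, shift -> 14

Answer: acc=7 shift=7
acc=9479 shift=14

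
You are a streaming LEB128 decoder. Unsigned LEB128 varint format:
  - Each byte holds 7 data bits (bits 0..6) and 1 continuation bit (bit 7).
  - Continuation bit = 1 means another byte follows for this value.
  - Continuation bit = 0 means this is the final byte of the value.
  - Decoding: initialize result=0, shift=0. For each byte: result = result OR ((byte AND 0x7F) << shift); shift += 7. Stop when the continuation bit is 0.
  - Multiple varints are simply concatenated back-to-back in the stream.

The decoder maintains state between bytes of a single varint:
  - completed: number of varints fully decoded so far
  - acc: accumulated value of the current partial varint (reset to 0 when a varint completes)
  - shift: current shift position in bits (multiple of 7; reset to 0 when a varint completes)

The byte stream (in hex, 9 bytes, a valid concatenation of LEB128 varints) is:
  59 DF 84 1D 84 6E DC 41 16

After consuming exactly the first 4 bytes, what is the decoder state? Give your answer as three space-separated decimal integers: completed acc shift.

byte[0]=0x59 cont=0 payload=0x59: varint #1 complete (value=89); reset -> completed=1 acc=0 shift=0
byte[1]=0xDF cont=1 payload=0x5F: acc |= 95<<0 -> completed=1 acc=95 shift=7
byte[2]=0x84 cont=1 payload=0x04: acc |= 4<<7 -> completed=1 acc=607 shift=14
byte[3]=0x1D cont=0 payload=0x1D: varint #2 complete (value=475743); reset -> completed=2 acc=0 shift=0

Answer: 2 0 0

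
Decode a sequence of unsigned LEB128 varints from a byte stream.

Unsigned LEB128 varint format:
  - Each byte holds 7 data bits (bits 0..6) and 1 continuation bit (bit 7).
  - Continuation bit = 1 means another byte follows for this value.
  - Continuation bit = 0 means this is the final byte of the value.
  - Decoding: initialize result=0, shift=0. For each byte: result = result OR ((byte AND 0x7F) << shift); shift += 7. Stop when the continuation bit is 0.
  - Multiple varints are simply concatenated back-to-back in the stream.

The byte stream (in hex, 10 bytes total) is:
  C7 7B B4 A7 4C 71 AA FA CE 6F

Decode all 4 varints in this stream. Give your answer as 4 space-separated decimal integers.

  byte[0]=0xC7 cont=1 payload=0x47=71: acc |= 71<<0 -> acc=71 shift=7
  byte[1]=0x7B cont=0 payload=0x7B=123: acc |= 123<<7 -> acc=15815 shift=14 [end]
Varint 1: bytes[0:2] = C7 7B -> value 15815 (2 byte(s))
  byte[2]=0xB4 cont=1 payload=0x34=52: acc |= 52<<0 -> acc=52 shift=7
  byte[3]=0xA7 cont=1 payload=0x27=39: acc |= 39<<7 -> acc=5044 shift=14
  byte[4]=0x4C cont=0 payload=0x4C=76: acc |= 76<<14 -> acc=1250228 shift=21 [end]
Varint 2: bytes[2:5] = B4 A7 4C -> value 1250228 (3 byte(s))
  byte[5]=0x71 cont=0 payload=0x71=113: acc |= 113<<0 -> acc=113 shift=7 [end]
Varint 3: bytes[5:6] = 71 -> value 113 (1 byte(s))
  byte[6]=0xAA cont=1 payload=0x2A=42: acc |= 42<<0 -> acc=42 shift=7
  byte[7]=0xFA cont=1 payload=0x7A=122: acc |= 122<<7 -> acc=15658 shift=14
  byte[8]=0xCE cont=1 payload=0x4E=78: acc |= 78<<14 -> acc=1293610 shift=21
  byte[9]=0x6F cont=0 payload=0x6F=111: acc |= 111<<21 -> acc=234077482 shift=28 [end]
Varint 4: bytes[6:10] = AA FA CE 6F -> value 234077482 (4 byte(s))

Answer: 15815 1250228 113 234077482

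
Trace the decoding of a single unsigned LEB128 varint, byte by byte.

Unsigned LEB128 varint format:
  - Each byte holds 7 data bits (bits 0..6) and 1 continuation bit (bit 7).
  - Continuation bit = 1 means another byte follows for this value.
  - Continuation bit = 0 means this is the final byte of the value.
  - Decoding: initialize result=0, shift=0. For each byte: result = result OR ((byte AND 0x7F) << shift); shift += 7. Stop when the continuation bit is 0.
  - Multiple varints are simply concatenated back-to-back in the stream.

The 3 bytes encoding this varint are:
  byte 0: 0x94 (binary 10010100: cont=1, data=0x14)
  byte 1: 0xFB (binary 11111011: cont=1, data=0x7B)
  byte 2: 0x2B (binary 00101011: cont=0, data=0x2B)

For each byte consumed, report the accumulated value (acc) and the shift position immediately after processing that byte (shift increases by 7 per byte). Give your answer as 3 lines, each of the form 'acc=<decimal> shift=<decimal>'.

Answer: acc=20 shift=7
acc=15764 shift=14
acc=720276 shift=21

Derivation:
byte 0=0x94: payload=0x14=20, contrib = 20<<0 = 20; acc -> 20, shift -> 7
byte 1=0xFB: payload=0x7B=123, contrib = 123<<7 = 15744; acc -> 15764, shift -> 14
byte 2=0x2B: payload=0x2B=43, contrib = 43<<14 = 704512; acc -> 720276, shift -> 21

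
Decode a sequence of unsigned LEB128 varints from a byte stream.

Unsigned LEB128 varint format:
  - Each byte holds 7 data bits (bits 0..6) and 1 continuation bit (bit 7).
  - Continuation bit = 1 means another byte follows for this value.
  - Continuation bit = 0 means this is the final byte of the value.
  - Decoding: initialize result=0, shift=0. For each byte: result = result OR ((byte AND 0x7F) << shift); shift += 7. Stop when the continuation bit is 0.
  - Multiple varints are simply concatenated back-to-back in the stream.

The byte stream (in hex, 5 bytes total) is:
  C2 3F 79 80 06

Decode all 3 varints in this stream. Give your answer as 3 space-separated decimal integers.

  byte[0]=0xC2 cont=1 payload=0x42=66: acc |= 66<<0 -> acc=66 shift=7
  byte[1]=0x3F cont=0 payload=0x3F=63: acc |= 63<<7 -> acc=8130 shift=14 [end]
Varint 1: bytes[0:2] = C2 3F -> value 8130 (2 byte(s))
  byte[2]=0x79 cont=0 payload=0x79=121: acc |= 121<<0 -> acc=121 shift=7 [end]
Varint 2: bytes[2:3] = 79 -> value 121 (1 byte(s))
  byte[3]=0x80 cont=1 payload=0x00=0: acc |= 0<<0 -> acc=0 shift=7
  byte[4]=0x06 cont=0 payload=0x06=6: acc |= 6<<7 -> acc=768 shift=14 [end]
Varint 3: bytes[3:5] = 80 06 -> value 768 (2 byte(s))

Answer: 8130 121 768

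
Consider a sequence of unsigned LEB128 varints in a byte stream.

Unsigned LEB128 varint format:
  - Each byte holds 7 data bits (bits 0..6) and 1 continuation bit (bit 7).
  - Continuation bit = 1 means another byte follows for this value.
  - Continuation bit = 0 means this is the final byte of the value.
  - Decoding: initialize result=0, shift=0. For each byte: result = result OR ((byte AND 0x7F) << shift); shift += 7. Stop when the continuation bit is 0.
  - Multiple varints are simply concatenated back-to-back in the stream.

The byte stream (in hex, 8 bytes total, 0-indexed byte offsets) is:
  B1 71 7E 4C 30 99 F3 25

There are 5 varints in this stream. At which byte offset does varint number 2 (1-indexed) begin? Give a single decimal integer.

Answer: 2

Derivation:
  byte[0]=0xB1 cont=1 payload=0x31=49: acc |= 49<<0 -> acc=49 shift=7
  byte[1]=0x71 cont=0 payload=0x71=113: acc |= 113<<7 -> acc=14513 shift=14 [end]
Varint 1: bytes[0:2] = B1 71 -> value 14513 (2 byte(s))
  byte[2]=0x7E cont=0 payload=0x7E=126: acc |= 126<<0 -> acc=126 shift=7 [end]
Varint 2: bytes[2:3] = 7E -> value 126 (1 byte(s))
  byte[3]=0x4C cont=0 payload=0x4C=76: acc |= 76<<0 -> acc=76 shift=7 [end]
Varint 3: bytes[3:4] = 4C -> value 76 (1 byte(s))
  byte[4]=0x30 cont=0 payload=0x30=48: acc |= 48<<0 -> acc=48 shift=7 [end]
Varint 4: bytes[4:5] = 30 -> value 48 (1 byte(s))
  byte[5]=0x99 cont=1 payload=0x19=25: acc |= 25<<0 -> acc=25 shift=7
  byte[6]=0xF3 cont=1 payload=0x73=115: acc |= 115<<7 -> acc=14745 shift=14
  byte[7]=0x25 cont=0 payload=0x25=37: acc |= 37<<14 -> acc=620953 shift=21 [end]
Varint 5: bytes[5:8] = 99 F3 25 -> value 620953 (3 byte(s))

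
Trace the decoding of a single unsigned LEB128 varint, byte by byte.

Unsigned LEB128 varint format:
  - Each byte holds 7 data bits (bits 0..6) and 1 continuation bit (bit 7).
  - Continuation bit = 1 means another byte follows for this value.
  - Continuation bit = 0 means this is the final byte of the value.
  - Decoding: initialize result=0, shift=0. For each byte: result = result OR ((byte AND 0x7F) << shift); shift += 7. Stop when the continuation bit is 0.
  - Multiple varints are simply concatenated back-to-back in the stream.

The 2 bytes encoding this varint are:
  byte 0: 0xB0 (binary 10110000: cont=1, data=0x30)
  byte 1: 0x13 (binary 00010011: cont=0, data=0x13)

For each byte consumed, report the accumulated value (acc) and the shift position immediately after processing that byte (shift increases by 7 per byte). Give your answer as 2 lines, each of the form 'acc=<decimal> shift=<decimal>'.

byte 0=0xB0: payload=0x30=48, contrib = 48<<0 = 48; acc -> 48, shift -> 7
byte 1=0x13: payload=0x13=19, contrib = 19<<7 = 2432; acc -> 2480, shift -> 14

Answer: acc=48 shift=7
acc=2480 shift=14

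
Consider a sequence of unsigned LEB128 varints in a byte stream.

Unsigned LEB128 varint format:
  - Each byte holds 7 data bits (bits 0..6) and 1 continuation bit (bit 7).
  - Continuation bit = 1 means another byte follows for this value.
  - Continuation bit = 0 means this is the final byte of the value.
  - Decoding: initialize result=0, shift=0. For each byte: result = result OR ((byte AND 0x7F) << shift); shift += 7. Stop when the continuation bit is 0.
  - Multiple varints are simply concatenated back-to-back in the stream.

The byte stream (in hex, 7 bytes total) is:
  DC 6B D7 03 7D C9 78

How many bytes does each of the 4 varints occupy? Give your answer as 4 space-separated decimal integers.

  byte[0]=0xDC cont=1 payload=0x5C=92: acc |= 92<<0 -> acc=92 shift=7
  byte[1]=0x6B cont=0 payload=0x6B=107: acc |= 107<<7 -> acc=13788 shift=14 [end]
Varint 1: bytes[0:2] = DC 6B -> value 13788 (2 byte(s))
  byte[2]=0xD7 cont=1 payload=0x57=87: acc |= 87<<0 -> acc=87 shift=7
  byte[3]=0x03 cont=0 payload=0x03=3: acc |= 3<<7 -> acc=471 shift=14 [end]
Varint 2: bytes[2:4] = D7 03 -> value 471 (2 byte(s))
  byte[4]=0x7D cont=0 payload=0x7D=125: acc |= 125<<0 -> acc=125 shift=7 [end]
Varint 3: bytes[4:5] = 7D -> value 125 (1 byte(s))
  byte[5]=0xC9 cont=1 payload=0x49=73: acc |= 73<<0 -> acc=73 shift=7
  byte[6]=0x78 cont=0 payload=0x78=120: acc |= 120<<7 -> acc=15433 shift=14 [end]
Varint 4: bytes[5:7] = C9 78 -> value 15433 (2 byte(s))

Answer: 2 2 1 2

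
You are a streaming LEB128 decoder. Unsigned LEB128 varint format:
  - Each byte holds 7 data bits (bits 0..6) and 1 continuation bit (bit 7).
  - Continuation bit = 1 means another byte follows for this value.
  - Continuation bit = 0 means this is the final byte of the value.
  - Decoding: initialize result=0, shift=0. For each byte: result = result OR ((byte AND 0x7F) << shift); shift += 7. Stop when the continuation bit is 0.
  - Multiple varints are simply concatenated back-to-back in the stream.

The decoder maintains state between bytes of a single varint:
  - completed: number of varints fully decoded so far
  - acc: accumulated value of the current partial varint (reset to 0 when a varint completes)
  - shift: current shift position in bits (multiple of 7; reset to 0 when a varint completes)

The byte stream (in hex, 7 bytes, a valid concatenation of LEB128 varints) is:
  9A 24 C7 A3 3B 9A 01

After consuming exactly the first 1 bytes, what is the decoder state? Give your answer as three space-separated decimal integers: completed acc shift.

byte[0]=0x9A cont=1 payload=0x1A: acc |= 26<<0 -> completed=0 acc=26 shift=7

Answer: 0 26 7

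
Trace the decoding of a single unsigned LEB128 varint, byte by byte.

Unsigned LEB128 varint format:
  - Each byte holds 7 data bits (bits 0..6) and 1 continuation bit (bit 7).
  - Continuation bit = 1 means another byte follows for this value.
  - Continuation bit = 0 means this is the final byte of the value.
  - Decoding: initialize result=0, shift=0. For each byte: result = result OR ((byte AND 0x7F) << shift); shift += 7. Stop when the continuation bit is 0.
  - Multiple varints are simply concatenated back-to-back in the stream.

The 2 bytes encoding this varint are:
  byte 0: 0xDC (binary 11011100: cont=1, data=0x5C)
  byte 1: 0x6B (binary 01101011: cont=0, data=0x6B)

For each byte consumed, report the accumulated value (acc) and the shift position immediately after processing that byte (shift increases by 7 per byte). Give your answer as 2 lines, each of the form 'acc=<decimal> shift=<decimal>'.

byte 0=0xDC: payload=0x5C=92, contrib = 92<<0 = 92; acc -> 92, shift -> 7
byte 1=0x6B: payload=0x6B=107, contrib = 107<<7 = 13696; acc -> 13788, shift -> 14

Answer: acc=92 shift=7
acc=13788 shift=14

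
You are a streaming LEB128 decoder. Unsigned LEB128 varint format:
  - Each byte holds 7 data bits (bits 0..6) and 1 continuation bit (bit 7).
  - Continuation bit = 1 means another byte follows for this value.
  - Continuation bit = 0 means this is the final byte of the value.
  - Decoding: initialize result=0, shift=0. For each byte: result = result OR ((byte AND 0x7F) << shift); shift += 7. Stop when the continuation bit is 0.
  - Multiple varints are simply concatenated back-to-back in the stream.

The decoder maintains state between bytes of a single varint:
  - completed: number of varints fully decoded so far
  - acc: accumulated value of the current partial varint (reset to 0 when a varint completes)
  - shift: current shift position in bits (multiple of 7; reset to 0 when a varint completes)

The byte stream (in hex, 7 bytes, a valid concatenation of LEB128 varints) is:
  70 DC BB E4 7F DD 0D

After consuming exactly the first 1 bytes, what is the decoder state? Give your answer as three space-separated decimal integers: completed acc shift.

Answer: 1 0 0

Derivation:
byte[0]=0x70 cont=0 payload=0x70: varint #1 complete (value=112); reset -> completed=1 acc=0 shift=0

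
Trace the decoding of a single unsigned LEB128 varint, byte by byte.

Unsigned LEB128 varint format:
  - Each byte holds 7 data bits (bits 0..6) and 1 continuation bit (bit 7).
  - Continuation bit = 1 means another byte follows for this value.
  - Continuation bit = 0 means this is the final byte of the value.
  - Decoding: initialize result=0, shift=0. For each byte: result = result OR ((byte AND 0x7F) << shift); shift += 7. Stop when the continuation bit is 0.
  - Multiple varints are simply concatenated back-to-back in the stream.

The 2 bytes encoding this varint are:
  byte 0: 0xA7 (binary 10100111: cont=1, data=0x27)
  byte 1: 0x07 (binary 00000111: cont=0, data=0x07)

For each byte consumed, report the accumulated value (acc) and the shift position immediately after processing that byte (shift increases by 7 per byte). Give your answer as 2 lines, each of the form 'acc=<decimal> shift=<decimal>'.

Answer: acc=39 shift=7
acc=935 shift=14

Derivation:
byte 0=0xA7: payload=0x27=39, contrib = 39<<0 = 39; acc -> 39, shift -> 7
byte 1=0x07: payload=0x07=7, contrib = 7<<7 = 896; acc -> 935, shift -> 14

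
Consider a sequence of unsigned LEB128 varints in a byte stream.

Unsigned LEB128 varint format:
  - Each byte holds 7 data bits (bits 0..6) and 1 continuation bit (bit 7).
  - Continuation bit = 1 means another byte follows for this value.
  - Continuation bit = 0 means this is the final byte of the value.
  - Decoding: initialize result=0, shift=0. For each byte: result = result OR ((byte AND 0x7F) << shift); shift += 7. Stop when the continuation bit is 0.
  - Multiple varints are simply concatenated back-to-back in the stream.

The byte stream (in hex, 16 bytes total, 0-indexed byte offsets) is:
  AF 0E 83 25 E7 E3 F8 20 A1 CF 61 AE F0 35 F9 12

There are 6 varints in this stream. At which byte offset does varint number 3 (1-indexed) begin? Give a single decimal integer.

  byte[0]=0xAF cont=1 payload=0x2F=47: acc |= 47<<0 -> acc=47 shift=7
  byte[1]=0x0E cont=0 payload=0x0E=14: acc |= 14<<7 -> acc=1839 shift=14 [end]
Varint 1: bytes[0:2] = AF 0E -> value 1839 (2 byte(s))
  byte[2]=0x83 cont=1 payload=0x03=3: acc |= 3<<0 -> acc=3 shift=7
  byte[3]=0x25 cont=0 payload=0x25=37: acc |= 37<<7 -> acc=4739 shift=14 [end]
Varint 2: bytes[2:4] = 83 25 -> value 4739 (2 byte(s))
  byte[4]=0xE7 cont=1 payload=0x67=103: acc |= 103<<0 -> acc=103 shift=7
  byte[5]=0xE3 cont=1 payload=0x63=99: acc |= 99<<7 -> acc=12775 shift=14
  byte[6]=0xF8 cont=1 payload=0x78=120: acc |= 120<<14 -> acc=1978855 shift=21
  byte[7]=0x20 cont=0 payload=0x20=32: acc |= 32<<21 -> acc=69087719 shift=28 [end]
Varint 3: bytes[4:8] = E7 E3 F8 20 -> value 69087719 (4 byte(s))
  byte[8]=0xA1 cont=1 payload=0x21=33: acc |= 33<<0 -> acc=33 shift=7
  byte[9]=0xCF cont=1 payload=0x4F=79: acc |= 79<<7 -> acc=10145 shift=14
  byte[10]=0x61 cont=0 payload=0x61=97: acc |= 97<<14 -> acc=1599393 shift=21 [end]
Varint 4: bytes[8:11] = A1 CF 61 -> value 1599393 (3 byte(s))
  byte[11]=0xAE cont=1 payload=0x2E=46: acc |= 46<<0 -> acc=46 shift=7
  byte[12]=0xF0 cont=1 payload=0x70=112: acc |= 112<<7 -> acc=14382 shift=14
  byte[13]=0x35 cont=0 payload=0x35=53: acc |= 53<<14 -> acc=882734 shift=21 [end]
Varint 5: bytes[11:14] = AE F0 35 -> value 882734 (3 byte(s))
  byte[14]=0xF9 cont=1 payload=0x79=121: acc |= 121<<0 -> acc=121 shift=7
  byte[15]=0x12 cont=0 payload=0x12=18: acc |= 18<<7 -> acc=2425 shift=14 [end]
Varint 6: bytes[14:16] = F9 12 -> value 2425 (2 byte(s))

Answer: 4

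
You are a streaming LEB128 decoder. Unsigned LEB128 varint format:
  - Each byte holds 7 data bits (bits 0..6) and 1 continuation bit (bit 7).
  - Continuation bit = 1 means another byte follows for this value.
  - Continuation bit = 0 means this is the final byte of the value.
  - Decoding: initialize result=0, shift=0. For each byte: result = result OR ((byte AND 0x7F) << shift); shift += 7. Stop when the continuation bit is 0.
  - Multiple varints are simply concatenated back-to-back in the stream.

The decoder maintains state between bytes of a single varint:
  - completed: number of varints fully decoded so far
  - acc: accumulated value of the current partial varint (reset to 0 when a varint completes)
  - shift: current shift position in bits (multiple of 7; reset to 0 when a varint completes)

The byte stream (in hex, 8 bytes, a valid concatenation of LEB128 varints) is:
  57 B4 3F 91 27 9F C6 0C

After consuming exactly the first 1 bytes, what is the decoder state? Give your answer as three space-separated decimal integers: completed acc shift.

byte[0]=0x57 cont=0 payload=0x57: varint #1 complete (value=87); reset -> completed=1 acc=0 shift=0

Answer: 1 0 0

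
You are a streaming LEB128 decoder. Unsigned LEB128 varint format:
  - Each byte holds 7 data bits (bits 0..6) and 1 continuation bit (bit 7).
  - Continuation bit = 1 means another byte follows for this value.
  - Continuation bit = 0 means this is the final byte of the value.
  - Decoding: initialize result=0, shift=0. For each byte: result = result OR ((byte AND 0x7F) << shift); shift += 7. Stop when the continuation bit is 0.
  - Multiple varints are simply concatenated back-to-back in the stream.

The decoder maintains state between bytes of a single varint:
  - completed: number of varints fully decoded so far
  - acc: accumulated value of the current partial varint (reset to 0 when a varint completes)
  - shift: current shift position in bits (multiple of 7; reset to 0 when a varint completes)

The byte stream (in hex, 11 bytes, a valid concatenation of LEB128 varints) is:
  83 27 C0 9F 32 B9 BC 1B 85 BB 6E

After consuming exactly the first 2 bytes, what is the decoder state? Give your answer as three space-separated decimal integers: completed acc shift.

byte[0]=0x83 cont=1 payload=0x03: acc |= 3<<0 -> completed=0 acc=3 shift=7
byte[1]=0x27 cont=0 payload=0x27: varint #1 complete (value=4995); reset -> completed=1 acc=0 shift=0

Answer: 1 0 0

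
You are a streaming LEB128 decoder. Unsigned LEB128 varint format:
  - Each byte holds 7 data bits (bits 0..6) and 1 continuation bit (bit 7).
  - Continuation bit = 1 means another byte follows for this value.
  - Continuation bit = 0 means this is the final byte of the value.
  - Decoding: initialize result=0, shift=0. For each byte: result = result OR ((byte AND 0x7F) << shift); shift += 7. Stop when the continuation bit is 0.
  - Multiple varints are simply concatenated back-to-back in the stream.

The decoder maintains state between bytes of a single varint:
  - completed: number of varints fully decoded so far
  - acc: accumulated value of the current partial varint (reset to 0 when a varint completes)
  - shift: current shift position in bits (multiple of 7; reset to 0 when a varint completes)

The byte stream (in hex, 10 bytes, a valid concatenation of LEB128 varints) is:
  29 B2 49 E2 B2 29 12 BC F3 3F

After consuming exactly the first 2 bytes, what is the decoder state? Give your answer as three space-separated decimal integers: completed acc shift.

byte[0]=0x29 cont=0 payload=0x29: varint #1 complete (value=41); reset -> completed=1 acc=0 shift=0
byte[1]=0xB2 cont=1 payload=0x32: acc |= 50<<0 -> completed=1 acc=50 shift=7

Answer: 1 50 7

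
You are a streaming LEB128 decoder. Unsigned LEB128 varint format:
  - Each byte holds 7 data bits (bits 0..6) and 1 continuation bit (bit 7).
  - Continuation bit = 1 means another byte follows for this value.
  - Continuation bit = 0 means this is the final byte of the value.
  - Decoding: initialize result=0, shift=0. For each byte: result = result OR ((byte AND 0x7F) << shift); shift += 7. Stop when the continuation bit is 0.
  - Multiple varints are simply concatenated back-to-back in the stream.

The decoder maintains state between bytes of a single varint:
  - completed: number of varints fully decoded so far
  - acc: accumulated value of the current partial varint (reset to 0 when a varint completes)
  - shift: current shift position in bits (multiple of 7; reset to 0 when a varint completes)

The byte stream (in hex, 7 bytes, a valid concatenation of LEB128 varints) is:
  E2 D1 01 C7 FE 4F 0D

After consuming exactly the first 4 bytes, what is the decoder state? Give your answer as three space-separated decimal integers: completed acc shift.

Answer: 1 71 7

Derivation:
byte[0]=0xE2 cont=1 payload=0x62: acc |= 98<<0 -> completed=0 acc=98 shift=7
byte[1]=0xD1 cont=1 payload=0x51: acc |= 81<<7 -> completed=0 acc=10466 shift=14
byte[2]=0x01 cont=0 payload=0x01: varint #1 complete (value=26850); reset -> completed=1 acc=0 shift=0
byte[3]=0xC7 cont=1 payload=0x47: acc |= 71<<0 -> completed=1 acc=71 shift=7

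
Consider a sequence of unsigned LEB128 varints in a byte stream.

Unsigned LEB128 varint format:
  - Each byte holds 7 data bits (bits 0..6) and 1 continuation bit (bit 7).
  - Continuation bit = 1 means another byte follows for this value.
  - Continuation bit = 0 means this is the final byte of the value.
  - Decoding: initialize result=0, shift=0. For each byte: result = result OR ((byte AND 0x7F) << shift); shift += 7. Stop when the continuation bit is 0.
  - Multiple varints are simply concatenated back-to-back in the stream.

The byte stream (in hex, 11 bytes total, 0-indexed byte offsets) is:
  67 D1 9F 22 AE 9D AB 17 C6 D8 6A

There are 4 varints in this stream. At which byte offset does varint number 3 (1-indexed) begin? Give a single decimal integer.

Answer: 4

Derivation:
  byte[0]=0x67 cont=0 payload=0x67=103: acc |= 103<<0 -> acc=103 shift=7 [end]
Varint 1: bytes[0:1] = 67 -> value 103 (1 byte(s))
  byte[1]=0xD1 cont=1 payload=0x51=81: acc |= 81<<0 -> acc=81 shift=7
  byte[2]=0x9F cont=1 payload=0x1F=31: acc |= 31<<7 -> acc=4049 shift=14
  byte[3]=0x22 cont=0 payload=0x22=34: acc |= 34<<14 -> acc=561105 shift=21 [end]
Varint 2: bytes[1:4] = D1 9F 22 -> value 561105 (3 byte(s))
  byte[4]=0xAE cont=1 payload=0x2E=46: acc |= 46<<0 -> acc=46 shift=7
  byte[5]=0x9D cont=1 payload=0x1D=29: acc |= 29<<7 -> acc=3758 shift=14
  byte[6]=0xAB cont=1 payload=0x2B=43: acc |= 43<<14 -> acc=708270 shift=21
  byte[7]=0x17 cont=0 payload=0x17=23: acc |= 23<<21 -> acc=48942766 shift=28 [end]
Varint 3: bytes[4:8] = AE 9D AB 17 -> value 48942766 (4 byte(s))
  byte[8]=0xC6 cont=1 payload=0x46=70: acc |= 70<<0 -> acc=70 shift=7
  byte[9]=0xD8 cont=1 payload=0x58=88: acc |= 88<<7 -> acc=11334 shift=14
  byte[10]=0x6A cont=0 payload=0x6A=106: acc |= 106<<14 -> acc=1748038 shift=21 [end]
Varint 4: bytes[8:11] = C6 D8 6A -> value 1748038 (3 byte(s))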